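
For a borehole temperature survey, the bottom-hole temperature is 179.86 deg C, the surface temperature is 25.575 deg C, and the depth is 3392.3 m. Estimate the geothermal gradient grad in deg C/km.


grad = (T_d - T_surf) / d * 1000
grad = (179.86 - 25.575) / 3392.3 * 1000
grad = 45.481 deg C/km


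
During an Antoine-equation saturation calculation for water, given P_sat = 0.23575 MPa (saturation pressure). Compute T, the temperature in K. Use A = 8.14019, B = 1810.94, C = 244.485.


T = B / (A - log10(P_sat * 760 / 0.101325)) - C
T = 1810.94 / (8.14019 - log10(0.23575 * 760 / 0.101325)) - 244.485
T = 125.6505 deg C
Convert to K: 125.6505 + 273.15 = 398.80 K
T = 398.80 K


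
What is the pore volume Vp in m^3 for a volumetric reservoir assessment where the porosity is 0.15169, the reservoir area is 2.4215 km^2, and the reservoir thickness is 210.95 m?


Vp = A * 1e6 * hr * phi
Vp = 2.4215 * 1e6 * 210.95 * 0.15169
Vp = 7.7486e+07 m^3


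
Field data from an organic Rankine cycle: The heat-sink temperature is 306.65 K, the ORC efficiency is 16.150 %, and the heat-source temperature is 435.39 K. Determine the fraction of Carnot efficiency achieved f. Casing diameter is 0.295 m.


f = (eta_orc/100) / (1 - Tc/Th)
f = (16.150/100) / (1 - 306.65/435.39)
f = 0.54618


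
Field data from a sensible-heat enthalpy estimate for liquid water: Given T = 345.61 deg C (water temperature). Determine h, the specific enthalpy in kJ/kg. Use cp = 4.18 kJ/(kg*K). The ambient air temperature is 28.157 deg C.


h = cp * T
h = 4.18 * 345.61
h = 1444.6 kJ/kg


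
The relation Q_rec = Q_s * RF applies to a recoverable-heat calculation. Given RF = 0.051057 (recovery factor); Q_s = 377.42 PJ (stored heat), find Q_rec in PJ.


Q_rec = Q_s * RF
Q_rec = 377.42 * 0.051057
Q_rec = 19.270 PJ


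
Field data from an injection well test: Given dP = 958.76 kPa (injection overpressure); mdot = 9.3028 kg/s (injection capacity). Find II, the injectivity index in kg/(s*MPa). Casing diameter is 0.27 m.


II = mdot * 1000 / dP
II = 9.3028 * 1000 / 958.76
II = 9.7029 kg/(s*MPa)


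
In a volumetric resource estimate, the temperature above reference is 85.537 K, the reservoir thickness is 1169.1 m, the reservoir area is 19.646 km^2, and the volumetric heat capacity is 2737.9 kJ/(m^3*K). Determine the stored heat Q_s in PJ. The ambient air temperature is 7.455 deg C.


Step 1: Vr = A*1e6*hr = 19.646*1e6*1169.1 = 2.296814e+10 m^3
Step 2: Q_s = Vr*rhoc*dT/1e12 = 2.296814e+10*2737.9*85.537/1e12 = 5378.9 PJ
Q_s = 5378.9 PJ


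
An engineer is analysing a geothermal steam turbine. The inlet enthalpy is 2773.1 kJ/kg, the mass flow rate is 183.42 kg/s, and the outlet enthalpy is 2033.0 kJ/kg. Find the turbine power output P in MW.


P = mdot * (h_in - h_out) / 1000
P = 183.42 * (2773.1 - 2033.0) / 1000
P = 135.75 MW


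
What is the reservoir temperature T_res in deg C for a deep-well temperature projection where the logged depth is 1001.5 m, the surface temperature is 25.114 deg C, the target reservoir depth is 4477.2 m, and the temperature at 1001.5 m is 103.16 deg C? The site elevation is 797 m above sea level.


Step 1: grad = (T_d1 - T_surf)/d1 * 1000 = (103.16 - 25.114)/1001.5 * 1000 = 77.92911 deg C/km
Step 2: T_res = T_surf + grad*d2/1000 = 25.114 + 77.92911*4477.2/1000 = 374.02 deg C
T_res = 374.02 deg C


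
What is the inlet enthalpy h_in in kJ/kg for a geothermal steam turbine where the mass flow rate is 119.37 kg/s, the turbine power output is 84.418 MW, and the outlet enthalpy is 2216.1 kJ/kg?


h_in = h_out + P * 1000 / mdot
h_in = 2216.1 + 84.418 * 1000 / 119.37
h_in = 2923.3 kJ/kg


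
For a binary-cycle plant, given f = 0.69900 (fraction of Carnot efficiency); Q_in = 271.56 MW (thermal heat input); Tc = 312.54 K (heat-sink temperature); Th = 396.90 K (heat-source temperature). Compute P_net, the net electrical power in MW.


Step 1: eta = (1 - Tc/Th)*f = (1 - 312.54/396.9)*0.699 = 0.1485705
Step 2: P_net = eta * Q_in = 0.1485705 * 271.56 = 40.346 MW
P_net = 40.346 MW


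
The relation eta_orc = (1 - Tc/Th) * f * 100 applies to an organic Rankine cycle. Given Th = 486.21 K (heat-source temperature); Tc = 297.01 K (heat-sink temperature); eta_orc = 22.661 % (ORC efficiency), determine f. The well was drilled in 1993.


f = (eta_orc/100) / (1 - Tc/Th)
f = (22.661/100) / (1 - 297.01/486.21)
f = 0.58235


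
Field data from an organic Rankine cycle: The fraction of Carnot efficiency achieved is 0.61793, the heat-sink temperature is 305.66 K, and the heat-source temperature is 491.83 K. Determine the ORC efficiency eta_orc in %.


eta_orc = (1 - Tc/Th) * f * 100
eta_orc = (1 - 305.66/491.83) * 0.61793 * 100
eta_orc = 23.390 %


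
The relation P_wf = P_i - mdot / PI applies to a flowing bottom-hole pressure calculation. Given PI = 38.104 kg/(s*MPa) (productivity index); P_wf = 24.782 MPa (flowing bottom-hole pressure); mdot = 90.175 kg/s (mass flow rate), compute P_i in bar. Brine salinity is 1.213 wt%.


P_i = P_wf + mdot / PI
P_i = 24.782 + 90.175 / 38.104
P_i = 27.14855 MPa
Convert: 27.14855 MPa * 10.0 = 271.49 bar
P_i = 271.49 bar


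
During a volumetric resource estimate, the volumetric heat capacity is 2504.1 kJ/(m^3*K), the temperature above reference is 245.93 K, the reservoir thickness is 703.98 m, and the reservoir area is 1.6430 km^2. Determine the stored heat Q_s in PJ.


Step 1: Vr = A*1e6*hr = 1.643*1e6*703.98 = 1.156639e+09 m^3
Step 2: Q_s = Vr*rhoc*dT/1e12 = 1.156639e+09*2504.1*245.93/1e12 = 712.30 PJ
Q_s = 712.30 PJ


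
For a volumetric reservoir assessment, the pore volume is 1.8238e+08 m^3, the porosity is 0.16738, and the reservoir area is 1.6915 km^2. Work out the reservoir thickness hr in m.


hr = Vp / (A * 1e6 * phi)
hr = 1.8238e+08 / (1.6915 * 1e6 * 0.16738)
hr = 644.17 m


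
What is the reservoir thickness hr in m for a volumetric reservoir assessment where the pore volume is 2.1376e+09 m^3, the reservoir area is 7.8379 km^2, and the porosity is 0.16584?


hr = Vp / (A * 1e6 * phi)
hr = 2.1376e+09 / (7.8379 * 1e6 * 0.16584)
hr = 1644.5 m


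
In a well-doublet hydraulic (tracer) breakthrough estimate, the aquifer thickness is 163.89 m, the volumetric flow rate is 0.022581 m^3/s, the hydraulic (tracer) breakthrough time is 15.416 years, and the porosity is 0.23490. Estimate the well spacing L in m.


L = sqrt(t_bt*365.25*86400*3*Qv / (pi*hr*phi))
L = sqrt(15.416*365.25*86400*3*0.022581 / (pi*163.89*0.23490))
L = 522.01 m


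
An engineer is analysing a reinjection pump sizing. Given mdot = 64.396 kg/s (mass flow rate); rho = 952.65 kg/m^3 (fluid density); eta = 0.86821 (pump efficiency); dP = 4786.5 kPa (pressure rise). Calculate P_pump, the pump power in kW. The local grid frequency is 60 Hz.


P_pump = mdot * dP / (rho * eta)
P_pump = 64.396 * 4786.5 / (952.65 * 0.86821)
P_pump = 372.67 kW


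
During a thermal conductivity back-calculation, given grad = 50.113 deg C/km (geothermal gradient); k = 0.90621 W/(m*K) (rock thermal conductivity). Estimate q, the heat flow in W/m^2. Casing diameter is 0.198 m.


q = k * grad / 1000
q = 0.90621 * 50.113 / 1000
q = 0.045413 W/m^2


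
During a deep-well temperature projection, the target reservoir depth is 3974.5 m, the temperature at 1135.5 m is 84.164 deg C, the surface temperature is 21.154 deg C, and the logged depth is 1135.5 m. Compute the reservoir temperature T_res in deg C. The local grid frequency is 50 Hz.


Step 1: grad = (T_d1 - T_surf)/d1 * 1000 = (84.164 - 21.154)/1135.5 * 1000 = 55.49097 deg C/km
Step 2: T_res = T_surf + grad*d2/1000 = 21.154 + 55.49097*3974.5/1000 = 241.70 deg C
T_res = 241.70 deg C


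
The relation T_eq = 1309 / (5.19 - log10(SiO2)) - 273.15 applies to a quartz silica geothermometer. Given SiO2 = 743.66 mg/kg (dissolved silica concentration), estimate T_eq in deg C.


T_eq = 1309 / (5.19 - log10(SiO2)) - 273.15
T_eq = 1309 / (5.19 - log10(743.66)) - 273.15
T_eq = 291.41 deg C


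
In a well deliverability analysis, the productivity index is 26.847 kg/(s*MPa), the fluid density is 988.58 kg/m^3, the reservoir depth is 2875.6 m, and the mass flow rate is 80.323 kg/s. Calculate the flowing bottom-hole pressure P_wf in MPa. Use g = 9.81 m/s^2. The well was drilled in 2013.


Step 1: P_i = rho*g*h/1e6 = 988.58*9.81*2875.6/1e6 = 27.88748 MPa
Step 2: P_wf = P_i - mdot/PI = 27.88748 - 80.323/26.847 = 24.896 MPa
P_wf = 24.896 MPa


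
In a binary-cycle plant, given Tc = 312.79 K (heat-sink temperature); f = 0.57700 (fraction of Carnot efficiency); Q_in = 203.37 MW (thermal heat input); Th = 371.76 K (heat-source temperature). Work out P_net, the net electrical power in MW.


Step 1: eta = (1 - Tc/Th)*f = (1 - 312.79/371.76)*0.577 = 0.09152596
Step 2: P_net = eta * Q_in = 0.09152596 * 203.37 = 18.614 MW
P_net = 18.614 MW


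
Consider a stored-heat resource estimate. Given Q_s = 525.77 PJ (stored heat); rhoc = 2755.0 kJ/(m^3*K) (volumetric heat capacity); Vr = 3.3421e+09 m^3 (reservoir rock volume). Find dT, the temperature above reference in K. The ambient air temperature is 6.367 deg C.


dT = Q_s * 1e12 / (Vr * rhoc)
dT = 525.77 * 1e12 / (3.3421e+09 * 2755.0)
dT = 57.102 K


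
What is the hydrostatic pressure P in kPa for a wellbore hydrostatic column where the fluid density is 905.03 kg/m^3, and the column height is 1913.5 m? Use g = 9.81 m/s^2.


P = rho * g * h / 1e6
P = 905.03 * 9.81 * 1913.5 / 1e6
P = 16.98871 MPa
Convert: 16.98871 MPa * 1000.0 = 16989 kPa
P = 16989 kPa


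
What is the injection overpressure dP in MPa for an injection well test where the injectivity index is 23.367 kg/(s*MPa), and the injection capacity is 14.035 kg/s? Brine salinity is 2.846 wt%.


dP = mdot * 1000 / II
dP = 14.035 * 1000 / 23.367
dP = 600.6334 kPa
Convert: 600.6334 kPa * 0.001 = 0.60063 MPa
dP = 0.60063 MPa


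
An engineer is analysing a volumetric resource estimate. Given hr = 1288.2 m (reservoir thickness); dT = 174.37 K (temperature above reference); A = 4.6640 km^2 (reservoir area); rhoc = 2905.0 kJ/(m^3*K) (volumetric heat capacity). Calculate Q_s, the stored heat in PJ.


Step 1: Vr = A*1e6*hr = 4.664*1e6*1288.2 = 6.008165e+09 m^3
Step 2: Q_s = Vr*rhoc*dT/1e12 = 6.008165e+09*2905.0*174.37/1e12 = 3043.4 PJ
Q_s = 3043.4 PJ


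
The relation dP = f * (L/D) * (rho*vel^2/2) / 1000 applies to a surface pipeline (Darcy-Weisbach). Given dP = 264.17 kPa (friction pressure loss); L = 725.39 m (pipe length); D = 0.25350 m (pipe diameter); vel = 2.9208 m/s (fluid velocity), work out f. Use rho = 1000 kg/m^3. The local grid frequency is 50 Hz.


f = dP*1000 / ((L/D)*(rho*vel^2/2))
f = 264.17*1000 / ((725.39/0.25350)*(1000*2.9208^2/2))
f = 0.021643


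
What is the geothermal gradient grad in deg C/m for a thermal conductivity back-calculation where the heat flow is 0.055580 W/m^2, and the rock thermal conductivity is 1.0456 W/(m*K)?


grad = q / k * 1000
grad = 0.055580 / 1.0456 * 1000
grad = 53.15608 deg C/km
Convert: 53.15608 deg C/km * 0.001 = 0.053156 deg C/m
grad = 0.053156 deg C/m


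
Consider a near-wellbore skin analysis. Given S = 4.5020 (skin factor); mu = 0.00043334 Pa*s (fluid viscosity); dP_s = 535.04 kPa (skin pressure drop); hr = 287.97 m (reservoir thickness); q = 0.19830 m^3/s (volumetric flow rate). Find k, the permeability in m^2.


k = S*q*mu / (2*pi*dP_s*1000*hr)
k = 4.5020*0.19830*0.00043334 / (2*pi*535.04*1000*287.97)
k = 3.9962e-13 m^2


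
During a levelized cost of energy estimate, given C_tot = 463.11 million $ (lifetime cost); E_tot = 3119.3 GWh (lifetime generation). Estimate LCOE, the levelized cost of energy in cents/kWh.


LCOE = C_tot / E_tot * 100
LCOE = 463.11 / 3119.3 * 100
LCOE = 14.847 cents/kWh


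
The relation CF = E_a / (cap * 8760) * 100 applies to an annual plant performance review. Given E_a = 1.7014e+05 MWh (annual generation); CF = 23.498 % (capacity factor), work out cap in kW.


cap = E_a / (CF/100 * 8760)
cap = 1.7014e+05 / (23.498/100 * 8760)
cap = 82.65544 MW
Convert: 82.65544 MW * 1000.0 = 82655 kW
cap = 82655 kW


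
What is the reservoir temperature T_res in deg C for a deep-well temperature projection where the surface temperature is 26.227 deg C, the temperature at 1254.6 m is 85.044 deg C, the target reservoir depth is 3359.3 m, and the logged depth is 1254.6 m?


Step 1: grad = (T_d1 - T_surf)/d1 * 1000 = (85.044 - 26.227)/1254.6 * 1000 = 46.88108 deg C/km
Step 2: T_res = T_surf + grad*d2/1000 = 26.227 + 46.88108*3359.3/1000 = 183.71 deg C
T_res = 183.71 deg C


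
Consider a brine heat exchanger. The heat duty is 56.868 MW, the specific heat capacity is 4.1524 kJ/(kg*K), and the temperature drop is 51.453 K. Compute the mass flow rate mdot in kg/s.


mdot = Q * 1000 / (cp * dT)
mdot = 56.868 * 1000 / (4.1524 * 51.453)
mdot = 266.17 kg/s


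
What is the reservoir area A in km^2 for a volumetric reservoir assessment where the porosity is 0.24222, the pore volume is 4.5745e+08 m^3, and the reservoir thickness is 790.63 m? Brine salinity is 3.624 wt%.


A = Vp / (1e6 * hr * phi)
A = 4.5745e+08 / (1e6 * 790.63 * 0.24222)
A = 2.3887 km^2


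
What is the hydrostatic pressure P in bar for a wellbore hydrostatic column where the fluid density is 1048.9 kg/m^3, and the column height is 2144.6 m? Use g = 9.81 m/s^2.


P = rho * g * h / 1e6
P = 1048.9 * 9.81 * 2144.6 / 1e6
P = 22.06731 MPa
Convert: 22.06731 MPa * 10.0 = 220.67 bar
P = 220.67 bar


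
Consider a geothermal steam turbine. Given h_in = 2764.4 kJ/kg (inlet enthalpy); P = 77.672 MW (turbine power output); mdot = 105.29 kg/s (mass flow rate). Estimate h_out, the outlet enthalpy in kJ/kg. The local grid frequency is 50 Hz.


h_out = h_in - P * 1000 / mdot
h_out = 2764.4 - 77.672 * 1000 / 105.29
h_out = 2026.7 kJ/kg


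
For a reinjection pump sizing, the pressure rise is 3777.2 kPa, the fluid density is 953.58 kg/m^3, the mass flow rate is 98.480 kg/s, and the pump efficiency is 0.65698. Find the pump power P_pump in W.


P_pump = mdot * dP / (rho * eta)
P_pump = 98.480 * 3777.2 / (953.58 * 0.65698)
P_pump = 593.7570 kW
Convert: 593.7570 kW * 1000.0 = 5.9376e+05 W
P_pump = 5.9376e+05 W


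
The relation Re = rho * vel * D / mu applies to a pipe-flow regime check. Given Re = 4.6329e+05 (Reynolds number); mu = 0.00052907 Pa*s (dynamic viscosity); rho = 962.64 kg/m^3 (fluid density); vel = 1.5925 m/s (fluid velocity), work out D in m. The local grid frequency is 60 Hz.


D = Re * mu / (rho * vel)
D = 4.6329e+05 * 0.00052907 / (962.64 * 1.5925)
D = 0.15989 m


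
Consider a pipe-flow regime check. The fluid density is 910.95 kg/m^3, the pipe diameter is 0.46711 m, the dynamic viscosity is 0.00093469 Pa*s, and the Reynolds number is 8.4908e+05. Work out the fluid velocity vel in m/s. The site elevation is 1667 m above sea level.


vel = Re * mu / (rho * D)
vel = 8.4908e+05 * 0.00093469 / (910.95 * 0.46711)
vel = 1.8651 m/s


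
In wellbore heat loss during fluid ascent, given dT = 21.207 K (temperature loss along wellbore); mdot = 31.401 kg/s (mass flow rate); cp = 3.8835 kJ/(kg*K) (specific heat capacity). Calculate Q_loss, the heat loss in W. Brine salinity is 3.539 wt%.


Q_loss = mdot * cp * dT
Q_loss = 31.401 * 3.8835 * 21.207
Q_loss = 2586.104 kW
Convert: 2586.104 kW * 1000.0 = 2.5861e+06 W
Q_loss = 2.5861e+06 W


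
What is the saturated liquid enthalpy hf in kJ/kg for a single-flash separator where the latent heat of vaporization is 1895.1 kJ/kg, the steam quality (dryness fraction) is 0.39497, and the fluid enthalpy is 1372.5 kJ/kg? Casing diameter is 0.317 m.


hf = h - x * hfg
hf = 1372.5 - 0.39497 * 1895.1
hf = 623.99 kJ/kg


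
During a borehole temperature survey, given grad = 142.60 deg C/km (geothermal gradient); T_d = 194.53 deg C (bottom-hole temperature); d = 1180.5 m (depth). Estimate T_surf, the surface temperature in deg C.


T_surf = T_d - grad * d / 1000
T_surf = 194.53 - 142.60 * 1180.5 / 1000
T_surf = 26.191 deg C


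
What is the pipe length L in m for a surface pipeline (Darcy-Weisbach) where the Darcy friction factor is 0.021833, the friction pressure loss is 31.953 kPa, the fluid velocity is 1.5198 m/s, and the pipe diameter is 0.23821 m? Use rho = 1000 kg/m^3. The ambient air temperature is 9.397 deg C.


L = dP*1000*D / (f*rho*vel^2/2)
L = 31.953*1000*0.23821 / (0.021833*1000*1.5198^2/2)
L = 301.87 m


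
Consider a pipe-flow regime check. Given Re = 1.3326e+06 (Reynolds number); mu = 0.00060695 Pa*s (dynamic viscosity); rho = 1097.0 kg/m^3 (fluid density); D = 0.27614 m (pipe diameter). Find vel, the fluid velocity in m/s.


vel = Re * mu / (rho * D)
vel = 1.3326e+06 * 0.00060695 / (1097.0 * 0.27614)
vel = 2.6700 m/s


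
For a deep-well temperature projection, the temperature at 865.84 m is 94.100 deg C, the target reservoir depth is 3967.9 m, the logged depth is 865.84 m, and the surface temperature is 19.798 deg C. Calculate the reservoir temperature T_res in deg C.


Step 1: grad = (T_d1 - T_surf)/d1 * 1000 = (94.1 - 19.798)/865.84 * 1000 = 85.81493 deg C/km
Step 2: T_res = T_surf + grad*d2/1000 = 19.798 + 85.81493*3967.9/1000 = 360.30 deg C
T_res = 360.30 deg C


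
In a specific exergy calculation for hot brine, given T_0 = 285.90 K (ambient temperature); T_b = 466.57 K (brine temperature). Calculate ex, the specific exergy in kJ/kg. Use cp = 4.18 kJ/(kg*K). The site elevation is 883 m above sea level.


ex = cp * ((T_b - T_0) - T_0 * ln(T_b/T_0))
ex = 4.18 * ((466.57 - 285.90) - 285.90 * ln(466.57/285.90))
ex = 169.90 kJ/kg


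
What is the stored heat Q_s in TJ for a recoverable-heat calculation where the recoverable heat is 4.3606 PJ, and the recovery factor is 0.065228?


Q_s = Q_rec / RF
Q_s = 4.3606 / 0.065228
Q_s = 66.85166 PJ
Convert: 66.85166 PJ * 1000.0 = 66852 TJ
Q_s = 66852 TJ


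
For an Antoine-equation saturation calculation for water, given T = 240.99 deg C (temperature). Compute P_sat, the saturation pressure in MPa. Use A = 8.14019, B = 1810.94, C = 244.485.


P_sat = 10^(A - B/(C + T)) / 760 * 0.101325
P_sat = 10^(8.14019 - 1810.94/(244.485 + 240.99)) / 760 * 0.101325
P_sat = 3.4265 MPa


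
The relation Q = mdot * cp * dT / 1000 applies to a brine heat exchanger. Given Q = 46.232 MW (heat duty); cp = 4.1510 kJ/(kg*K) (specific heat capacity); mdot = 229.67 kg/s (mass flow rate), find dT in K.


dT = Q * 1000 / (mdot * cp)
dT = 46.232 * 1000 / (229.67 * 4.1510)
dT = 48.494 K


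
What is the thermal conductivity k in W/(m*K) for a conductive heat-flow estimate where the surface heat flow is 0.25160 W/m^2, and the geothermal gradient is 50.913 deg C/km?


k = q * 1000 / grad
k = 0.25160 * 1000 / 50.913
k = 4.9418 W/(m*K)


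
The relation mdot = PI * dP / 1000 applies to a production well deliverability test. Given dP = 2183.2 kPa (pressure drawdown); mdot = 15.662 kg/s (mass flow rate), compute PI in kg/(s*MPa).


PI = mdot * 1000 / dP
PI = 15.662 * 1000 / 2183.2
PI = 7.1739 kg/(s*MPa)


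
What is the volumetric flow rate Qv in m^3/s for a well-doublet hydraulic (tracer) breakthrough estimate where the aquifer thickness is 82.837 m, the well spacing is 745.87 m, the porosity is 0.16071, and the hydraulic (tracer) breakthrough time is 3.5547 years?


Qv = pi*hr*phi*L^2 / (3*t_bt*365.25*86400)
Qv = pi*82.837*0.16071*745.87^2 / (3*3.5547*365.25*86400)
Qv = 0.069138 m^3/s


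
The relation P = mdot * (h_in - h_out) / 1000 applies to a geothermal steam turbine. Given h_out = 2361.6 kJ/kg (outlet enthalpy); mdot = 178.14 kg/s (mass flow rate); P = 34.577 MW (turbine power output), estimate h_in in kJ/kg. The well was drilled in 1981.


h_in = h_out + P * 1000 / mdot
h_in = 2361.6 + 34.577 * 1000 / 178.14
h_in = 2555.7 kJ/kg


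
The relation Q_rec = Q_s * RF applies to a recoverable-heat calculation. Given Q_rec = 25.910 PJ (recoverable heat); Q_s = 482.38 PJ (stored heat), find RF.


RF = Q_rec / Q_s
RF = 25.910 / 482.38
RF = 0.053713


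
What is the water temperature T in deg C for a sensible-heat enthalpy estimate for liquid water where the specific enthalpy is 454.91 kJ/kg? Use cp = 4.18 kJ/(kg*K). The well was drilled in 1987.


T = h / cp
T = 454.91 / 4.18
T = 108.83 deg C


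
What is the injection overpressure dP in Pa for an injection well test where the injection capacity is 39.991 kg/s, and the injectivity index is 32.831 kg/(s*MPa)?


dP = mdot * 1000 / II
dP = 39.991 * 1000 / 32.831
dP = 1218.087 kPa
Convert: 1218.087 kPa * 1000.0 = 1.2181e+06 Pa
dP = 1.2181e+06 Pa


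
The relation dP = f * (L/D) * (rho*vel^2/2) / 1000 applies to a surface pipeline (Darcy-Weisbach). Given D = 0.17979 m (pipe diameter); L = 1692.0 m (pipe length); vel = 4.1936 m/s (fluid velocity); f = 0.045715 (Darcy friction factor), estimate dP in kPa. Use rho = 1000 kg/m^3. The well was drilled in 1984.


dP = f * (L/D) * (rho*vel^2/2) / 1000
dP = 0.045715 * (1692.0/0.17979) * (1000*4.1936^2/2) / 1000
dP = 3783.0 kPa


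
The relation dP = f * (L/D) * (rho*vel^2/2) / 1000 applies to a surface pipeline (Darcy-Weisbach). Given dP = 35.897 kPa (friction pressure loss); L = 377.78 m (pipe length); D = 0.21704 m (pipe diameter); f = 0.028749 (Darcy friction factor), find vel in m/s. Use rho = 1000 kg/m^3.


vel = sqrt(dP*1000*2*D / (f*L*rho))
vel = sqrt(35.897*1000*2*0.21704 / (0.028749*377.78*1000))
vel = 1.1978 m/s


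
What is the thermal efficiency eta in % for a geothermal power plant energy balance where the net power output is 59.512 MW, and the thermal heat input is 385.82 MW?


eta = W_net / Q_in * 100
eta = 59.512 / 385.82 * 100
eta = 15.425 %


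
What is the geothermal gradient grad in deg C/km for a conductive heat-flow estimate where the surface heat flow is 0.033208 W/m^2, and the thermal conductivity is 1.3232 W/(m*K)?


grad = q * 1000 / k
grad = 0.033208 * 1000 / 1.3232
grad = 25.097 deg C/km


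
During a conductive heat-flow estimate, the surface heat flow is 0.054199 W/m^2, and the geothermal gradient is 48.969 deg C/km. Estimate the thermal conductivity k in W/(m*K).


k = q * 1000 / grad
k = 0.054199 * 1000 / 48.969
k = 1.1068 W/(m*K)


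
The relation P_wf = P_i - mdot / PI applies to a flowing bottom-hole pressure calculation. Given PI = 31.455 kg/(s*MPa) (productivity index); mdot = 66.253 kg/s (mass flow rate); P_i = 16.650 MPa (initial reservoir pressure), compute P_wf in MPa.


P_wf = P_i - mdot / PI
P_wf = 16.650 - 66.253 / 31.455
P_wf = 14.544 MPa


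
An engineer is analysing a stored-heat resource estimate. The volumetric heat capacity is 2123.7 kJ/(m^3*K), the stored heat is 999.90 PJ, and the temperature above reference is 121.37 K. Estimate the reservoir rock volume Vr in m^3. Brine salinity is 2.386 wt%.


Vr = Q_s * 1e12 / (rhoc * dT)
Vr = 999.90 * 1e12 / (2123.7 * 121.37)
Vr = 3.8793e+09 m^3


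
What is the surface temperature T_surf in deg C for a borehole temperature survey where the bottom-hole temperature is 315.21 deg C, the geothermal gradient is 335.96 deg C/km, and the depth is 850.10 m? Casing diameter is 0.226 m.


T_surf = T_d - grad * d / 1000
T_surf = 315.21 - 335.96 * 850.10 / 1000
T_surf = 29.610 deg C


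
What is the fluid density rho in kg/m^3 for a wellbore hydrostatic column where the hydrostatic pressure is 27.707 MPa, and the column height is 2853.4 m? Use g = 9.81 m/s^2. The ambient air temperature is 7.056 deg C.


rho = P * 1e6 / (g * h)
rho = 27.707 * 1e6 / (9.81 * 2853.4)
rho = 989.82 kg/m^3


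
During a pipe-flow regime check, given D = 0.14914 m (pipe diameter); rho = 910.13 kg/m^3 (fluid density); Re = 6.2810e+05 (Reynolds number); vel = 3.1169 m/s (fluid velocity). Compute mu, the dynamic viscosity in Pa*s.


mu = rho * vel * D / Re
mu = 910.13 * 3.1169 * 0.14914 / 6.2810e+05
mu = 0.00067358 Pa*s


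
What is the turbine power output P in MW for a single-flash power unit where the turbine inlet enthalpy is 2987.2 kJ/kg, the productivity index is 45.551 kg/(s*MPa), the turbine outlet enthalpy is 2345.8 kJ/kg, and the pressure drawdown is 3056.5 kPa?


Step 1: mdot = PI * dP / 1000 = 45.551 * 3056.5 / 1000 = 139.2266 kg/s
Step 2: P = mdot*(h_in - h_out)/1000 = 139.2266*(2987.2 - 2345.8)/1000 = 89.300 MW
P = 89.300 MW


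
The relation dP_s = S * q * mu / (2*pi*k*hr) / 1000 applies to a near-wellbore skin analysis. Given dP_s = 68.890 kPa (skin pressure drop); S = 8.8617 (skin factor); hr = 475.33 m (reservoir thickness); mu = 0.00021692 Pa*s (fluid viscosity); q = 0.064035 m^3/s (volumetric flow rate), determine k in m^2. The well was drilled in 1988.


k = S*q*mu / (2*pi*dP_s*1000*hr)
k = 8.8617*0.064035*0.00021692 / (2*pi*68.890*1000*475.33)
k = 5.9828e-13 m^2


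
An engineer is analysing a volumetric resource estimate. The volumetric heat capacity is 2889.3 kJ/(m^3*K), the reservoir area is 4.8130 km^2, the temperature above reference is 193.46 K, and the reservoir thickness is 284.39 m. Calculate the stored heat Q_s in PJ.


Step 1: Vr = A*1e6*hr = 4.813*1e6*284.39 = 1.368769e+09 m^3
Step 2: Q_s = Vr*rhoc*dT/1e12 = 1.368769e+09*2889.3*193.46/1e12 = 765.09 PJ
Q_s = 765.09 PJ


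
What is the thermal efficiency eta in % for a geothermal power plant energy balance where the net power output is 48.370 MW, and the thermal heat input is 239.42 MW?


eta = W_net / Q_in * 100
eta = 48.370 / 239.42 * 100
eta = 20.203 %


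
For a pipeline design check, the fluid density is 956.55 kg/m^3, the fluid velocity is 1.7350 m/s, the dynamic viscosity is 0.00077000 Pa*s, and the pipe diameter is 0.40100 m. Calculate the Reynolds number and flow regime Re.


Step 1: Re = rho*vel*D/mu = 956.55*1.735*0.401/0.00077 = 8.6429e+05
Step 2: Re = 8.6429e+05 > 4000, so flow is turbulent.
Re = 8.6429e+05 (turbulent)


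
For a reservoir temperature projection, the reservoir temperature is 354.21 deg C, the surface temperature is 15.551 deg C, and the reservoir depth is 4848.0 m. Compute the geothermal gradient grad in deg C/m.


grad = (T_res - T_surf) / d * 1000
grad = (354.21 - 15.551) / 4848.0 * 1000
grad = 69.85540 deg C/km
Convert: 69.85540 deg C/km * 0.001 = 0.069855 deg C/m
grad = 0.069855 deg C/m


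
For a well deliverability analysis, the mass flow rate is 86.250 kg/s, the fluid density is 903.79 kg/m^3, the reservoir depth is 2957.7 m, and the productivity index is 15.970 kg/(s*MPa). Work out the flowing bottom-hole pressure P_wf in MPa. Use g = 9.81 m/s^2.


Step 1: P_i = rho*g*h/1e6 = 903.79*9.81*2957.7/1e6 = 26.22350 MPa
Step 2: P_wf = P_i - mdot/PI = 26.22350 - 86.25/15.97 = 20.823 MPa
P_wf = 20.823 MPa


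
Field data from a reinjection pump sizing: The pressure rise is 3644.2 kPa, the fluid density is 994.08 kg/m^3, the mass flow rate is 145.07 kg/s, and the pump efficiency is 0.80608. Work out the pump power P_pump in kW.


P_pump = mdot * dP / (rho * eta)
P_pump = 145.07 * 3644.2 / (994.08 * 0.80608)
P_pump = 659.75 kW


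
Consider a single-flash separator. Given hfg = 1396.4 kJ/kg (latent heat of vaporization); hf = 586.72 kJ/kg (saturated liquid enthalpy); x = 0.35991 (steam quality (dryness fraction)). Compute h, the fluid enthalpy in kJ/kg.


h = hf + x * hfg
h = 586.72 + 0.35991 * 1396.4
h = 1089.3 kJ/kg


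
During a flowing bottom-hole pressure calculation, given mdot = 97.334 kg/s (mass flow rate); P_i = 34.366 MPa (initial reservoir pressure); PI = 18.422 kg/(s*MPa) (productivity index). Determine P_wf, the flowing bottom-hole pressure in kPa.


P_wf = P_i - mdot / PI
P_wf = 34.366 - 97.334 / 18.422
P_wf = 29.08243 MPa
Convert: 29.08243 MPa * 1000.0 = 29082 kPa
P_wf = 29082 kPa


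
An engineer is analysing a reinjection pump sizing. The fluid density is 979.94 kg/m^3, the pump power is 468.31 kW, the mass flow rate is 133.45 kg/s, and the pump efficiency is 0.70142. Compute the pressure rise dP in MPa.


dP = P_pump * rho * eta / mdot
dP = 468.31 * 979.94 * 0.70142 / 133.45
dP = 2412.084 kPa
Convert: 2412.084 kPa * 0.001 = 2.4121 MPa
dP = 2.4121 MPa


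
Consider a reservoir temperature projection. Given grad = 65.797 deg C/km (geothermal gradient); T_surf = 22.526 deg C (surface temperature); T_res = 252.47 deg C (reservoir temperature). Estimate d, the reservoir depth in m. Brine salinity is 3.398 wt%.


d = (T_res - T_surf) / grad * 1000
d = (252.47 - 22.526) / 65.797 * 1000
d = 3494.7 m


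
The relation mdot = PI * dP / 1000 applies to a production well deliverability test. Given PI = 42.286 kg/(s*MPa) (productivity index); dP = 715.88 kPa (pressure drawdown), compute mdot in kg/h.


mdot = PI * dP / 1000
mdot = 42.286 * 715.88 / 1000
mdot = 30.27170 kg/s
Convert: 30.27170 kg/s * 3600.0 = 1.0898e+05 kg/h
mdot = 1.0898e+05 kg/h


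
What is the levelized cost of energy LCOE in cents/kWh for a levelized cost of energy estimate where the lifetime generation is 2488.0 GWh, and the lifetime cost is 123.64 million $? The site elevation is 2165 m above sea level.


LCOE = C_tot / E_tot * 100
LCOE = 123.64 / 2488.0 * 100
LCOE = 4.9695 cents/kWh


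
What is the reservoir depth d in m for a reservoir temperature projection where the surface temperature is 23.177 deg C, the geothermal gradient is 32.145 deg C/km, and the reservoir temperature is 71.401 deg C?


d = (T_res - T_surf) / grad * 1000
d = (71.401 - 23.177) / 32.145 * 1000
d = 1500.2 m


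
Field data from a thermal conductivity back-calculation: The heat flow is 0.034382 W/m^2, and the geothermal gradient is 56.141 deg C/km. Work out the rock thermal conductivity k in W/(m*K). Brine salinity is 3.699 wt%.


k = q / (grad / 1000)
k = 0.034382 / (56.141 / 1000)
k = 0.61242 W/(m*K)


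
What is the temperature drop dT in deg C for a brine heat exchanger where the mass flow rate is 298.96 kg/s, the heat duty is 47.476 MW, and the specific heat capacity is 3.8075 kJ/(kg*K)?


dT = Q * 1000 / (mdot * cp)
dT = 47.476 * 1000 / (298.96 * 3.8075)
dT = 41.70817 K
Convert (temperature difference, 1 K = 1 deg C): 41.70817 K = 41.70817 deg C
dT = 41.708 deg C


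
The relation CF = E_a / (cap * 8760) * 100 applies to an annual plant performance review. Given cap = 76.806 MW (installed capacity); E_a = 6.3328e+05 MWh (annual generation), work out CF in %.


CF = E_a / (cap * 8760) * 100
CF = 6.3328e+05 / (76.806 * 8760) * 100
CF = 94.123 %


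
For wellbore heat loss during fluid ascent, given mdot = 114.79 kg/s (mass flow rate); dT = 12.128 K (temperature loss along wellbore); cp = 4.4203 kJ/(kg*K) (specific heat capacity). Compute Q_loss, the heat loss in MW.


Q_loss = mdot * cp * dT
Q_loss = 114.79 * 4.4203 * 12.128
Q_loss = 6153.823 kW
Convert: 6153.823 kW * 0.001 = 6.1538 MW
Q_loss = 6.1538 MW


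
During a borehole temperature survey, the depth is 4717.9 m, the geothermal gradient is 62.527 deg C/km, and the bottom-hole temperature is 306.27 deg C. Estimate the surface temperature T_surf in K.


T_surf = T_d - grad * d / 1000
T_surf = 306.27 - 62.527 * 4717.9 / 1000
T_surf = 11.27387 deg C
Convert to K: 11.27387 + 273.15 = 284.42 K
T_surf = 284.42 K


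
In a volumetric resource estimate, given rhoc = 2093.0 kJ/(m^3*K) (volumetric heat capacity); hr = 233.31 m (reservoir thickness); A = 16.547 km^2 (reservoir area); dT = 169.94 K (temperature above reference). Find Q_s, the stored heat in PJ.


Step 1: Vr = A*1e6*hr = 16.547*1e6*233.31 = 3.860581e+09 m^3
Step 2: Q_s = Vr*rhoc*dT/1e12 = 3.860581e+09*2093.0*169.94/1e12 = 1373.1 PJ
Q_s = 1373.1 PJ


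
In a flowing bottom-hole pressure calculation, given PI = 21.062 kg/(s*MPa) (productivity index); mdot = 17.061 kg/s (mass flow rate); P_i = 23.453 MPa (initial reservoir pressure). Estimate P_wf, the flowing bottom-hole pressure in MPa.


P_wf = P_i - mdot / PI
P_wf = 23.453 - 17.061 / 21.062
P_wf = 22.643 MPa


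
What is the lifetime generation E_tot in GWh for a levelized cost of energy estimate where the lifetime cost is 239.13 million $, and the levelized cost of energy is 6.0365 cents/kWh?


E_tot = C_tot / LCOE * 100
E_tot = 239.13 / 6.0365 * 100
E_tot = 3961.4 GWh


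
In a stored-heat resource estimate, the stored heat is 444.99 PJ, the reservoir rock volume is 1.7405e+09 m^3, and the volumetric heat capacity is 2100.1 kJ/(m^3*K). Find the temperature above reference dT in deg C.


dT = Q_s * 1e12 / (Vr * rhoc)
dT = 444.99 * 1e12 / (1.7405e+09 * 2100.1)
dT = 121.7408 K
Convert (temperature difference, 1 K = 1 deg C): 121.7408 K = 121.7408 deg C
dT = 121.74 deg C


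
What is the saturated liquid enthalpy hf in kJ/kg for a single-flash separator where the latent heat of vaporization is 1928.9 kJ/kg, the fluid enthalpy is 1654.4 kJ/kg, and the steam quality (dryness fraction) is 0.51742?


hf = h - x * hfg
hf = 1654.4 - 0.51742 * 1928.9
hf = 656.35 kJ/kg


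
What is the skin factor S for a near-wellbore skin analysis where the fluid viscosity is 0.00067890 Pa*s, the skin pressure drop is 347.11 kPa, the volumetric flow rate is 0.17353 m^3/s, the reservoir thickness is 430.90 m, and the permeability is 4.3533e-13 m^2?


S = dP_s * 1000 * 2*pi*k*hr / (q*mu)
S = 347.11 * 1000 * 2*pi*4.3533e-13*430.90 / (0.17353*0.00067890)
S = 3.4727


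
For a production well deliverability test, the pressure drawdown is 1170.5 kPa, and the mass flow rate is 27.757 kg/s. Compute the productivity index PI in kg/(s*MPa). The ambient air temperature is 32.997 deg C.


PI = mdot * 1000 / dP
PI = 27.757 * 1000 / 1170.5
PI = 23.714 kg/(s*MPa)


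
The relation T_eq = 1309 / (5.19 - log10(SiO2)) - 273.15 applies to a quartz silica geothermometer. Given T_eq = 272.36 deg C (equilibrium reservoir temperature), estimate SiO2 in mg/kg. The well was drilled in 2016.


SiO2 = 10^(5.19 - 1309/(T_eq + 273.15))
SiO2 = 10^(5.19 - 1309/(272.36 + 273.15))
SiO2 = 617.18 mg/kg


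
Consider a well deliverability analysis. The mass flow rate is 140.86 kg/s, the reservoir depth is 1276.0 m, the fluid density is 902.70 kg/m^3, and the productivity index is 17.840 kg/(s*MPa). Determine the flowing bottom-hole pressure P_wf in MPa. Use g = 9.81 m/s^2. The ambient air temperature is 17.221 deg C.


Step 1: P_i = rho*g*h/1e6 = 902.7*9.81*1276.0/1e6 = 11.29960 MPa
Step 2: P_wf = P_i - mdot/PI = 11.29960 - 140.86/17.84 = 3.4039 MPa
P_wf = 3.4039 MPa


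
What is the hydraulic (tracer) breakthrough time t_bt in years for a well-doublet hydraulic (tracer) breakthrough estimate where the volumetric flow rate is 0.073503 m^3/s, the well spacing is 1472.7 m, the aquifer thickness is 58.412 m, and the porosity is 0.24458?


t_bt = pi * hr * phi * L^2 / (3 * Qv) / (365.25*86400)
t_bt = pi * 58.412 * 0.24458 * 1472.7^2 / (3 * 0.073503) / (365.25*86400)
t_bt = 13.989 years


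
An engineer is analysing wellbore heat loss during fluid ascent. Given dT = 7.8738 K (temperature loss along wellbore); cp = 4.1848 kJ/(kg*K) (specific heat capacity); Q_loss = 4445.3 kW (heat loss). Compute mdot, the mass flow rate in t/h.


mdot = Q_loss / (cp * dT)
mdot = 4445.3 / (4.1848 * 7.8738)
mdot = 134.9093 kg/s
Convert: 134.9093 kg/s * 3.6 = 485.67 t/h
mdot = 485.67 t/h


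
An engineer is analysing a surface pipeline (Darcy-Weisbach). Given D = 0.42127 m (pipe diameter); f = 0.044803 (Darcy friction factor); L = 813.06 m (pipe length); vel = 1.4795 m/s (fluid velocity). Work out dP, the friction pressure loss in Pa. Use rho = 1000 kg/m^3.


dP = f * (L/D) * (rho*vel^2/2) / 1000
dP = 0.044803 * (813.06/0.42127) * (1000*1.4795^2/2) / 1000
dP = 94.63877 kPa
Convert: 94.63877 kPa * 1000.0 = 94639 Pa
dP = 94639 Pa


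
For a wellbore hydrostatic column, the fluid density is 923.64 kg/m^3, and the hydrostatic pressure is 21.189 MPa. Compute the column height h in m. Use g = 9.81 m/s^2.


h = P * 1e6 / (g * rho)
h = 21.189 * 1e6 / (9.81 * 923.64)
h = 2338.5 m


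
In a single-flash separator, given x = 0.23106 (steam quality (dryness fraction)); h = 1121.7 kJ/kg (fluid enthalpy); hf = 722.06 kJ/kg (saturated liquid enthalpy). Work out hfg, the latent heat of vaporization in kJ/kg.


hfg = (h - hf) / x
hfg = (1121.7 - 722.06) / 0.23106
hfg = 1729.6 kJ/kg


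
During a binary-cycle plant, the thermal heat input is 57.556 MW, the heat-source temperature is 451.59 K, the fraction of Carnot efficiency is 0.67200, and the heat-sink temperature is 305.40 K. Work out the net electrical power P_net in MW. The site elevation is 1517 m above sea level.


Step 1: eta = (1 - Tc/Th)*f = (1 - 305.4/451.59)*0.672 = 0.2175418
Step 2: P_net = eta * Q_in = 0.2175418 * 57.556 = 12.521 MW
P_net = 12.521 MW


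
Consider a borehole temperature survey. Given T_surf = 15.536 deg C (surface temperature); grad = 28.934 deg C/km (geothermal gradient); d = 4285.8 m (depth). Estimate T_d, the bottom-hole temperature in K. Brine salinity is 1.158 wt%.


T_d = T_surf + grad * d / 1000
T_d = 15.536 + 28.934 * 4285.8 / 1000
T_d = 139.5413 deg C
Convert to K: 139.5413 + 273.15 = 412.69 K
T_d = 412.69 K


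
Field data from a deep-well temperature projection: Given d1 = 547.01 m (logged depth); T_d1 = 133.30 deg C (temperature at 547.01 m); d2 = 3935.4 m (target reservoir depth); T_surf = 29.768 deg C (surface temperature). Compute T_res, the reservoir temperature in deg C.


Step 1: grad = (T_d1 - T_surf)/d1 * 1000 = (133.3 - 29.768)/547.01 * 1000 = 189.2689 deg C/km
Step 2: T_res = T_surf + grad*d2/1000 = 29.768 + 189.2689*3935.4/1000 = 774.62 deg C
T_res = 774.62 deg C


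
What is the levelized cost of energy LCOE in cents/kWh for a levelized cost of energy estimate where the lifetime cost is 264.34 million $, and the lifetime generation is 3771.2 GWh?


LCOE = C_tot / E_tot * 100
LCOE = 264.34 / 3771.2 * 100
LCOE = 7.0094 cents/kWh


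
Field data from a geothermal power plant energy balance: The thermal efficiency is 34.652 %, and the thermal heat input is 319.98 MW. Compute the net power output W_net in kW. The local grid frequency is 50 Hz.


W_net = eta / 100 * Q_in
W_net = 34.652 / 100 * 319.98
W_net = 110.8795 MW
Convert: 110.8795 MW * 1000.0 = 1.1088e+05 kW
W_net = 1.1088e+05 kW


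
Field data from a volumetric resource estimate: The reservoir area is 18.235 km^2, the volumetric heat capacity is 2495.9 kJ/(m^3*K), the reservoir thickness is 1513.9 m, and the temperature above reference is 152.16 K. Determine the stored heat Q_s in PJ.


Step 1: Vr = A*1e6*hr = 18.235*1e6*1513.9 = 2.760597e+10 m^3
Step 2: Q_s = Vr*rhoc*dT/1e12 = 2.760597e+10*2495.9*152.16/1e12 = 10484 PJ
Q_s = 10484 PJ


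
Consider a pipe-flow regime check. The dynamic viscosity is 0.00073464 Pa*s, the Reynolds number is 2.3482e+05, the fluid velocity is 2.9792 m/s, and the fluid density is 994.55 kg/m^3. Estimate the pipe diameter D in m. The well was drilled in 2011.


D = Re * mu / (rho * vel)
D = 2.3482e+05 * 0.00073464 / (994.55 * 2.9792)
D = 0.058221 m


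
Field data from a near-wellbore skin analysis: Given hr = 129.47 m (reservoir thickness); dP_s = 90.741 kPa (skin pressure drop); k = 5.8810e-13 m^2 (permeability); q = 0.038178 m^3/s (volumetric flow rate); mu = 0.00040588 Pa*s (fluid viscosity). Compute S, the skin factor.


S = dP_s * 1000 * 2*pi*k*hr / (q*mu)
S = 90.741 * 1000 * 2*pi*5.8810e-13*129.47 / (0.038178*0.00040588)
S = 2.8015


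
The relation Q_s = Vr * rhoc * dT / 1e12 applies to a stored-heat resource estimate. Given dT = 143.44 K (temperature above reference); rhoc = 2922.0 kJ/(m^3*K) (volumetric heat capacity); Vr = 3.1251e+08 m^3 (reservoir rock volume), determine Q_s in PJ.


Q_s = Vr * rhoc * dT / 1e12
Q_s = 3.1251e+08 * 2922.0 * 143.44 / 1e12
Q_s = 130.98 PJ


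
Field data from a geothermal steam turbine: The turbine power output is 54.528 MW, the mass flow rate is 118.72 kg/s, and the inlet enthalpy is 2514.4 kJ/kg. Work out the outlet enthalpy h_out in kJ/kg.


h_out = h_in - P * 1000 / mdot
h_out = 2514.4 - 54.528 * 1000 / 118.72
h_out = 2055.1 kJ/kg


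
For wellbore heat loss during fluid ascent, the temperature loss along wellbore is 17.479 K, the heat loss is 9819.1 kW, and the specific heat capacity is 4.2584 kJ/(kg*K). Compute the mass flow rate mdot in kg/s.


mdot = Q_loss / (cp * dT)
mdot = 9819.1 / (4.2584 * 17.479)
mdot = 131.92 kg/s
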